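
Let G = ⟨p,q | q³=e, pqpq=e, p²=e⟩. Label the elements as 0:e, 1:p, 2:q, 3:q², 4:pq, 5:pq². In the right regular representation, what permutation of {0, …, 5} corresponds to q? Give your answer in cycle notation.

(0 2 3)(1 4 5)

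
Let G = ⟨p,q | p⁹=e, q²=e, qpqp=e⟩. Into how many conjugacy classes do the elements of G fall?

The conjugacy classes (representative and size) are:
  [e] (size 1), [p⁸] (size 2), [p⁷] (size 2), [p⁶] (size 2), [p⁵] (size 2), [p⁴q] (size 9).
Class equation: 1 + 2 + 2 + 2 + 2 + 9 = 18 = |G|. So G has 6 conjugacy classes.

Answer: 6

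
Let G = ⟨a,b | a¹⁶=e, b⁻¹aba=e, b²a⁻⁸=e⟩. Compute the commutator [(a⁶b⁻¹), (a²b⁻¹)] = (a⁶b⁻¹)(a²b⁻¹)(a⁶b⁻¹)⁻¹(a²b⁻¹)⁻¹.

[(a⁶b⁻¹), (a²b⁻¹)] = (a⁶b⁻¹)·(a²b⁻¹)·(a⁶b⁻¹)⁻¹·(a²b⁻¹)⁻¹.
  (a⁶b⁻¹) · (a²b⁻¹) = a¹²
  (a¹²) · (a⁶b) = a²b
  (a²b) · (a²b) = a⁸

Answer: a⁸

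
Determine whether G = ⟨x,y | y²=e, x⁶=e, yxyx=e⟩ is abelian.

x·y = xy but y·x = x⁵y, so x·y ≠ y·x and G is not abelian.

Answer: No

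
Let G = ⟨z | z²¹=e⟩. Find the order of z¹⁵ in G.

Compute successive powers until reaching e:
  (z¹⁵)¹ = z¹⁵, (z¹⁵)² = z⁹, (z¹⁵)³ = z³, (z¹⁵)⁴ = z¹⁸, (z¹⁵)⁵ = z¹², (z¹⁵)⁶ = z⁶, (z¹⁵)⁷ = e.
The smallest positive k with (z¹⁵)ᵏ = e is 7.

Answer: 7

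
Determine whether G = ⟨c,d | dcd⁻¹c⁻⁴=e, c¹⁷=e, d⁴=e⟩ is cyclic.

Every cyclic group is abelian. But c·d = cd while d·c = c⁴d, so c·d ≠ d·c and G is not abelian. Hence G is not cyclic.

Answer: No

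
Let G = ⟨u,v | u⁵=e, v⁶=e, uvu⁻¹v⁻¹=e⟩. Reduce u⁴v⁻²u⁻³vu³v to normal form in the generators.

Multiply left to right, reducing at each step:
  (u⁴) · v⁻² = u⁴v⁴
  (u⁴v⁴) · u⁻³ = uv⁴
  (uv⁴) · v = uv⁵
  (uv⁵) · u³ = u⁴v⁵
  (u⁴v⁵) · v = u⁴

Answer: u⁴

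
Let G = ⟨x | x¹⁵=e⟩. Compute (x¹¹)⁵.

Compute successive powers of (x¹¹), reducing at each step:
  (x¹¹)²: (x¹¹) · x¹¹ = x⁷
  (x¹¹)³: (x⁷) · x¹¹ = x³
  (x¹¹)⁴: (x³) · x¹¹ = x¹⁴
  (x¹¹)⁵: (x¹⁴) · x¹¹ = x¹⁰

Answer: x¹⁰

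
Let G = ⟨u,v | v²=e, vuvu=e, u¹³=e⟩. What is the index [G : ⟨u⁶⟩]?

First find ord(u⁶) by computing successive powers:
  (u⁶)¹ = u⁶, (u⁶)² = u¹², (u⁶)³ = u⁵, (u⁶)⁴ = u¹¹, (u⁶)⁵ = u⁴, (u⁶)⁶ = u¹⁰, (u⁶)⁷ = u³, (u⁶)⁸ = u⁹, (u⁶)⁹ = u², (u⁶)¹⁰ = u⁸, (u⁶)¹¹ = u, (u⁶)¹² = u⁷, (u⁶)¹³ = e.
So |⟨u⁶⟩| = ord(u⁶) = 13. With |G| = 26, by Lagrange [G : ⟨u⁶⟩] = 26/13 = 2.

Answer: 2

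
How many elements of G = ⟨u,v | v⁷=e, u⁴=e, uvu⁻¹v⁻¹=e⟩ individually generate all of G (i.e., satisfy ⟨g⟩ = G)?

G is cyclic of order 28. An element generates G iff its order is 28, and a cyclic group of order 28 has exactly φ(28) = 12 such elements.

Answer: 12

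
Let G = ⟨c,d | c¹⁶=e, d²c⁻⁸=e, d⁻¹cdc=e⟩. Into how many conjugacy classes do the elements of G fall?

The conjugacy classes (representative and size) are:
  [e] (size 1), [c] (size 2), [c¹⁴] (size 2), [c³] (size 2), [c¹²] (size 2), [c⁵] (size 2), [c¹⁰] (size 2), [c⁷] (size 2), [c⁸] (size 1), [c⁶d] (size 8), [c³d⁻¹] (size 8).
Class equation: 1 + 2 + 2 + 2 + 2 + 2 + 2 + 2 + 1 + 8 + 8 = 32 = |G|. So G has 11 conjugacy classes.

Answer: 11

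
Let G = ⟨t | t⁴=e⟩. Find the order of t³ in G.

Compute successive powers until reaching e:
  (t³)¹ = t³, (t³)² = t², (t³)³ = t, (t³)⁴ = e.
The smallest positive k with (t³)ᵏ = e is 4.

Answer: 4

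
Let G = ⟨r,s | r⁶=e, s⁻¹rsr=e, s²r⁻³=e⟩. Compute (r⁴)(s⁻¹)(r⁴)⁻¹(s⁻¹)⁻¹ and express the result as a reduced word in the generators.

[(r⁴), (s⁻¹)] = (r⁴)·(s⁻¹)·(r⁴)⁻¹·(s⁻¹)⁻¹.
  (r⁴) · (s⁻¹) = rs
  (rs) · (r²) = r²s⁻¹
  (r²s⁻¹) · s = r²

Answer: r²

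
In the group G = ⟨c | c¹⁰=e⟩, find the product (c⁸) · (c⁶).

Compute (c⁸) · (c⁶) by multiplying left to right and reducing via the relations at each step:
  (c⁸) · c⁶ = c⁴

Answer: c⁴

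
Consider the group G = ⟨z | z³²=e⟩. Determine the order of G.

G is generated by a single element, so G is cyclic. The relator gives z³² = e and no smaller power is forced to be e, so the 32 powers {e, z, z², z³, z⁴, z⁵, z⁶, z⁷, z⁸, z⁹, z²², z²³, z²¹, z²⁰, z²⁴, z²⁵, z²⁶, z²⁷, z²⁸, z²⁹, z³¹, z³⁰, z¹², z¹³, z¹¹, z¹⁰, z¹⁴, z¹⁵, z¹⁶, z¹⁷, z¹⁸, z¹⁹} are distinct. Hence |G| = 32.

Answer: 32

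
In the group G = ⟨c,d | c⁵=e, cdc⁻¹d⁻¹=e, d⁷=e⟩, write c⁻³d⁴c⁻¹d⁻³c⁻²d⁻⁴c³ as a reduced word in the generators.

Multiply left to right, reducing at each step:
  (c²) · d⁴ = c²d⁴
  (c²d⁴) · c⁻¹ = cd⁴
  (cd⁴) · d⁻³ = cd
  (cd) · c⁻² = c⁴d
  (c⁴d) · d⁻⁴ = c⁴d⁴
  (c⁴d⁴) · c³ = c²d⁴

Answer: c²d⁴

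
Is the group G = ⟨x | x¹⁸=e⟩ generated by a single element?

|G| = 18. The element x has order 18 (its powers give 18 distinct elements), so ⟨x⟩ = G and G is cyclic.

Answer: Yes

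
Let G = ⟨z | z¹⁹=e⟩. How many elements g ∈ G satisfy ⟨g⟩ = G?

G is cyclic of order 19. An element generates G iff its order is 19, and a cyclic group of order 19 has exactly φ(19) = 18 such elements.

Answer: 18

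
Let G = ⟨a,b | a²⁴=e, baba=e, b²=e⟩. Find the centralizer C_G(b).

⟨b⟩ ⊆ C_G(b) since powers of b commute with b; so |C_G(b)| ≥ |⟨b⟩| = 2.
By orbit–stabilizer, |C_G(b)| = |G| / |conj. class of b| = 48 / 12 = 4.
The 4 elements commuting with b are {e, a¹², b, a¹²b}.

Answer: {e, a¹², b, a¹²b}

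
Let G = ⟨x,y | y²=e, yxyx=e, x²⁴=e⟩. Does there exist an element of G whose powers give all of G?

Every cyclic group is abelian. But x·y = xy while y·x = x²³y, so x·y ≠ y·x and G is not abelian. Hence G is not cyclic.

Answer: No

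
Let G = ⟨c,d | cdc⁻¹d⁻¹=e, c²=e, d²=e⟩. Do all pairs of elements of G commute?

Each pair of generators commutes: c·d = cd = d·c. Since the generators pairwise commute, every element of G commutes with every other, so G is abelian.

Answer: Yes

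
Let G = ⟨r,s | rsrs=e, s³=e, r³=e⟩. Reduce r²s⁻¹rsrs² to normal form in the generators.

Multiply left to right, reducing at each step:
  (r²) · s⁻¹ = r²s²
  (r²s²) · r = sr²
  (sr²) · s = rs²r
  (rs²r) · r = r²s
  (r²s) · s² = r²

Answer: r²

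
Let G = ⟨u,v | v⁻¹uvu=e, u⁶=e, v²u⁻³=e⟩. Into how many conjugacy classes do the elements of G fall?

The conjugacy classes (representative and size) are:
  [e] (size 1), [u] (size 2), [u²] (size 2), [u³] (size 1), [uv⁻¹] (size 3), [u²v⁻¹] (size 3).
Class equation: 1 + 2 + 2 + 1 + 3 + 3 = 12 = |G|. So G has 6 conjugacy classes.

Answer: 6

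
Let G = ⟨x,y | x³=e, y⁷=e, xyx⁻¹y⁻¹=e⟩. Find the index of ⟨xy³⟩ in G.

First find ord(xy³) by computing successive powers:
  (xy³)¹ = xy³, (xy³)² = x²y⁶, (xy³)³ = y², (xy³)⁴ = xy⁵, (xy³)⁵ = x²y, (xy³)⁶ = y⁴, (xy³)⁷ = x, (xy³)⁸ = x²y³, (xy³)⁹ = y⁶, (xy³)¹⁰ = xy², (xy³)¹¹ = x²y⁵, (xy³)¹² = y, (xy³)¹³ = xy⁴, (xy³)¹⁴ = x², (xy³)¹⁵ = y³, (xy³)¹⁶ = xy⁶, (xy³)¹⁷ = x²y², (xy³)¹⁸ = y⁵, (xy³)¹⁹ = xy, (xy³)²⁰ = x²y⁴, (xy³)²¹ = e.
So |⟨xy³⟩| = ord(xy³) = 21. With |G| = 21, by Lagrange [G : ⟨xy³⟩] = 21/21 = 1.

Answer: 1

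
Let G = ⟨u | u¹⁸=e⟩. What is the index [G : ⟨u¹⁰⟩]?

First find ord(u¹⁰) by computing successive powers:
  (u¹⁰)¹ = u¹⁰, (u¹⁰)² = u², (u¹⁰)³ = u¹², (u¹⁰)⁴ = u⁴, (u¹⁰)⁵ = u¹⁴, (u¹⁰)⁶ = u⁶, (u¹⁰)⁷ = u¹⁶, (u¹⁰)⁸ = u⁸, (u¹⁰)⁹ = e.
So |⟨u¹⁰⟩| = ord(u¹⁰) = 9. With |G| = 18, by Lagrange [G : ⟨u¹⁰⟩] = 18/9 = 2.

Answer: 2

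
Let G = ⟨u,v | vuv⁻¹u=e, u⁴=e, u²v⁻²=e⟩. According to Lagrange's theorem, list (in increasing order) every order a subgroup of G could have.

|G| = 8 = 2³. By Lagrange's theorem the order of any subgroup divides 8; the divisors of 8 are 1, 2, 4, 8.

Answer: 1, 2, 4, 8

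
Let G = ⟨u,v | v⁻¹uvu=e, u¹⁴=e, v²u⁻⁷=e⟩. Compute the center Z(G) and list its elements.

An element z ∈ Z(G) iff z commutes with every generator.
For example u⁷ is central: (u⁷)·u = u⁸ = u·(u⁷); (u⁷)·v = v⁻¹ = v·(u⁷).
Whereas u ∉ Z(G) since u·v = uv ≠ u⁶v⁻¹ = v·u.
Checking each of the 28 elements this way gives Z(G) = {e, u⁷}, of order 2.

Answer: {e, u⁷}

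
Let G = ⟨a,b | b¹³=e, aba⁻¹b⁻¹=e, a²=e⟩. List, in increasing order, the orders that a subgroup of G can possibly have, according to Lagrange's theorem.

|G| = 26 = 2 · 13. By Lagrange's theorem the order of any subgroup divides 26; the divisors of 26 are 1, 2, 13, 26.

Answer: 1, 2, 13, 26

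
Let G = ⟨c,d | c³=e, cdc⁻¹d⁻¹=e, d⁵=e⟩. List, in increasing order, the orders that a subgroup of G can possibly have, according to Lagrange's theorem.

|G| = 15 = 3 · 5. By Lagrange's theorem the order of any subgroup divides 15; the divisors of 15 are 1, 3, 5, 15.

Answer: 1, 3, 5, 15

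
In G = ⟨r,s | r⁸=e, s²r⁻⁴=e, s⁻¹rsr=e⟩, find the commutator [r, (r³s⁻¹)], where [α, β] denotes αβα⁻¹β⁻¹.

[r, (r³s⁻¹)] = r·(r³s⁻¹)·r⁻¹·(r³s⁻¹)⁻¹.
  r · (r³s⁻¹) = s
  s · (r⁷) = rs
  (rs) · (r³s) = r²

Answer: r²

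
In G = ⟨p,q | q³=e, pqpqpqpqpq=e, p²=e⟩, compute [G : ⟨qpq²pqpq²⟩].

First find ord(qpq²pqpq²) by computing successive powers:
  (qpq²pqpq²)¹ = qpq²pqpq², (qpq²pqpq²)² = e.
So |⟨qpq²pqpq²⟩| = ord(qpq²pqpq²) = 2. With |G| = 60, by Lagrange [G : ⟨qpq²pqpq²⟩] = 60/2 = 30.

Answer: 30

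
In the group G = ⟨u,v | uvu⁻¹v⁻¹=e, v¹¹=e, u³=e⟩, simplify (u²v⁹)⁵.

Compute successive powers of (u²v⁹), reducing at each step:
  (u²v⁹)²: (u²v⁹) · u² = uv⁹;   (uv⁹) · v⁹ = uv⁷
  (u²v⁹)³: (uv⁷) · u² = v⁷;   (v⁷) · v⁹ = v⁵
  (u²v⁹)⁴: (v⁵) · u² = u²v⁵;   (u²v⁵) · v⁹ = u²v³
  (u²v⁹)⁵: (u²v³) · u² = uv³;   (uv³) · v⁹ = uv

Answer: uv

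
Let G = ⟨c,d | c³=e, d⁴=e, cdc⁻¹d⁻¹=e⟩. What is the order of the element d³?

Compute successive powers until reaching e:
  (d³)¹ = d³, (d³)² = d², (d³)³ = d, (d³)⁴ = e.
The smallest positive k with (d³)ᵏ = e is 4.

Answer: 4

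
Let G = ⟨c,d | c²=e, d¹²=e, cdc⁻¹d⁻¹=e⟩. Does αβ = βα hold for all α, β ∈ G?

Each pair of generators commutes: c·d = cd = d·c. Since the generators pairwise commute, every element of G commutes with every other, so G is abelian.

Answer: Yes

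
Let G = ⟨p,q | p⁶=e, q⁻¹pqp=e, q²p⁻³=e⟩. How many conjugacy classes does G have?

The conjugacy classes (representative and size) are:
  [e] (size 1), [p] (size 2), [p²] (size 2), [p³] (size 1), [pq⁻¹] (size 3), [p²q⁻¹] (size 3).
Class equation: 1 + 2 + 2 + 1 + 3 + 3 = 12 = |G|. So G has 6 conjugacy classes.

Answer: 6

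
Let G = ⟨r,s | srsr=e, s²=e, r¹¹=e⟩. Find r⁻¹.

The order of r is 11 (smallest k with rᵏ = e), so r⁻¹ = r¹⁰ = r¹⁰.
Check: r · (r¹⁰) → r · r¹⁰ = e, giving e as required.

Answer: r¹⁰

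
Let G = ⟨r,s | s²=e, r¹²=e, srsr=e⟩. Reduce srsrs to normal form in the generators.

Multiply left to right, reducing at each step:
  s · r = r¹¹s
  (r¹¹s) · s = r¹¹
  (r¹¹) · r = e
  e · s = s

Answer: s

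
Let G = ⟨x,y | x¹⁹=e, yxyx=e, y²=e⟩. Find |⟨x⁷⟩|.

|⟨x⁷⟩| equals the order of x⁷. Compute successive powers until reaching e:
  (x⁷)¹ = x⁷, (x⁷)² = x¹⁴, (x⁷)³ = x², (x⁷)⁴ = x⁹, (x⁷)⁵ = x¹⁶, (x⁷)⁶ = x⁴, (x⁷)⁷ = x¹¹, (x⁷)⁸ = x¹⁸, (x⁷)⁹ = x⁶, (x⁷)¹⁰ = x¹³, (x⁷)¹¹ = x, (x⁷)¹² = x⁸, (x⁷)¹³ = x¹⁵, (x⁷)¹⁴ = x³, (x⁷)¹⁵ = x¹⁰, (x⁷)¹⁶ = x¹⁷, (x⁷)¹⁷ = x⁵, (x⁷)¹⁸ = x¹², (x⁷)¹⁹ = e.
The smallest positive k with (x⁷)ᵏ = e is 19, so |⟨x⁷⟩| = 19.

Answer: 19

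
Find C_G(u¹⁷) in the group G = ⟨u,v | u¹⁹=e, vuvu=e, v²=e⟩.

⟨u¹⁷⟩ ⊆ C_G(u¹⁷) since powers of u¹⁷ commute with u¹⁷; so |C_G(u¹⁷)| ≥ |⟨u¹⁷⟩| = 19.
By orbit–stabilizer, |C_G(u¹⁷)| = |G| / |conj. class of u¹⁷| = 38 / 2 = 19.
The 19 elements commuting with u¹⁷ are {e, u, u², u³, u⁴, u⁵, u⁶, u⁷, u⁸, u⁹, u¹⁰, u¹¹, u¹², u¹³, u¹⁴, u¹⁵, u¹⁶, u¹⁷, u¹⁸}.

Answer: {e, u, u², u³, u⁴, u⁵, u⁶, u⁷, u⁸, u⁹, u¹⁰, u¹¹, u¹², u¹³, u¹⁴, u¹⁵, u¹⁶, u¹⁷, u¹⁸}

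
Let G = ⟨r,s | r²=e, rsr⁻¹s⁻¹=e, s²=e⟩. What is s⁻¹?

The order of s is 2 (smallest k with sᵏ = e), so s⁻¹ = s¹ = s.
Check: s · s → s · s = e, giving e as required.

Answer: s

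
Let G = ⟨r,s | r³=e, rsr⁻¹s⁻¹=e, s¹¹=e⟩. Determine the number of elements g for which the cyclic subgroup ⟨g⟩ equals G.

G is cyclic of order 33. An element generates G iff its order is 33, and a cyclic group of order 33 has exactly φ(33) = 20 such elements.

Answer: 20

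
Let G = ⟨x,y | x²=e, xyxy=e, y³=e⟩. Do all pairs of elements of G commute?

x·y = xy but y·x = xy², so x·y ≠ y·x and G is not abelian.

Answer: No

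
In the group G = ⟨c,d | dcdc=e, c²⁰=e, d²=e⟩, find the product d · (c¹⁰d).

Compute d · (c¹⁰d) by multiplying left to right and reducing via the relations at each step:
  d · c¹⁰ = c¹⁰d
  (c¹⁰d) · d = c¹⁰

Answer: c¹⁰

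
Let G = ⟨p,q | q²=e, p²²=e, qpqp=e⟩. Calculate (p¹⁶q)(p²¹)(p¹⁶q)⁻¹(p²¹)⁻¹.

[(p¹⁶q), (p²¹)] = (p¹⁶q)·(p²¹)·(p¹⁶q)⁻¹·(p²¹)⁻¹.
  (p¹⁶q) · (p²¹) = p¹⁷q
  (p¹⁷q) · (p¹⁶q) = p
  p · p = p²

Answer: p²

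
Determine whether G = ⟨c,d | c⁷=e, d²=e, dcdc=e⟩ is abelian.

c·d = cd but d·c = c⁶d, so c·d ≠ d·c and G is not abelian.

Answer: No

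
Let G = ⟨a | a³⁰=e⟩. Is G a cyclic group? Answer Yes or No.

|G| = 30. The element a has order 30 (its powers give 30 distinct elements), so ⟨a⟩ = G and G is cyclic.

Answer: Yes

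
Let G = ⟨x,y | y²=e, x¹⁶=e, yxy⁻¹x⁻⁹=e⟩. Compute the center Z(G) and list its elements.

An element z ∈ Z(G) iff z commutes with every generator.
For example x² is central: (x²)·x = x³ = x·(x²); (x²)·y = x²y = y·(x²).
Whereas x ∉ Z(G) since x·y = xy ≠ x⁹y = y·x.
Checking each of the 32 elements this way gives Z(G) = {e, x², x⁴, x⁶, x⁸, x¹⁰, x¹², x¹⁴}, of order 8.

Answer: {e, x², x⁴, x⁶, x⁸, x¹⁰, x¹², x¹⁴}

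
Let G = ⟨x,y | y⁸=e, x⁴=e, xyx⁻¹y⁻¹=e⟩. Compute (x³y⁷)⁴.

Compute successive powers of (x³y⁷), reducing at each step:
  (x³y⁷)²: (x³y⁷) · x³ = x²y⁷;   (x²y⁷) · y⁷ = x²y⁶
  (x³y⁷)³: (x²y⁶) · x³ = xy⁶;   (xy⁶) · y⁷ = xy⁵
  (x³y⁷)⁴: (xy⁵) · x³ = y⁵;   (y⁵) · y⁷ = y⁴

Answer: y⁴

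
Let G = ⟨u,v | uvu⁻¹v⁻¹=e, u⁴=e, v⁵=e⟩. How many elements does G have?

Enumerate words in the generators, reducing via the relations: the distinct elements are
  {e, u, v, uv, u², u³, v², v³, v⁴, uv², uv³, uv⁴, u²v, u³v, u²v², u²v³, u²v⁴, u³v², u³v³, u³v⁴}.
No further products give new elements, so |G| = 20.

Answer: 20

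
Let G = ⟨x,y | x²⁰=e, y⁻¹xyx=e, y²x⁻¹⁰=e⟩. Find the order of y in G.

Compute successive powers until reaching e:
  y¹ = y, y² = x¹⁰, y³ = y⁻¹, y⁴ = e.
The smallest positive k with yᵏ = e is 4.

Answer: 4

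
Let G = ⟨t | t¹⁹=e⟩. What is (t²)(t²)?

Compute (t²) · (t²) by multiplying left to right and reducing via the relations at each step:
  (t²) · t² = t⁴

Answer: t⁴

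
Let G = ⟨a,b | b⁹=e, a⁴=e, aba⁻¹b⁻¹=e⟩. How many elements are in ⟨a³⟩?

|⟨a³⟩| equals the order of a³. Compute successive powers until reaching e:
  (a³)¹ = a³, (a³)² = a², (a³)³ = a, (a³)⁴ = e.
The smallest positive k with (a³)ᵏ = e is 4, so |⟨a³⟩| = 4.

Answer: 4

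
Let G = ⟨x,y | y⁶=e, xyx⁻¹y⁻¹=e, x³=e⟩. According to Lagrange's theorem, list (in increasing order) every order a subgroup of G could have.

|G| = 18 = 2 · 3². By Lagrange's theorem the order of any subgroup divides 18; the divisors of 18 are 1, 2, 3, 6, 9, 18.

Answer: 1, 2, 3, 6, 9, 18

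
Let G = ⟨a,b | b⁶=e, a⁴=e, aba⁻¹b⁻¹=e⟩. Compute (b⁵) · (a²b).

Compute (b⁵) · (a²b) by multiplying left to right and reducing via the relations at each step:
  (b⁵) · a² = a²b⁵
  (a²b⁵) · b = a²

Answer: a²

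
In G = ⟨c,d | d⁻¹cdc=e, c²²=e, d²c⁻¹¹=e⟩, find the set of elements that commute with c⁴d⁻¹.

⟨c⁴d⁻¹⟩ ⊆ C_G(c⁴d⁻¹) since powers of c⁴d⁻¹ commute with c⁴d⁻¹; so |C_G(c⁴d⁻¹)| ≥ |⟨c⁴d⁻¹⟩| = 4.
By orbit–stabilizer, |C_G(c⁴d⁻¹)| = |G| / |conj. class of c⁴d⁻¹| = 44 / 11 = 4.
The 4 elements commuting with c⁴d⁻¹ are {e, c¹¹, c⁴d, c⁴d⁻¹}.

Answer: {e, c¹¹, c⁴d, c⁴d⁻¹}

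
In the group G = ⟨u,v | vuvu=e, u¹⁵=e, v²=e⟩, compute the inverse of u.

The order of u is 15 (smallest k with uᵏ = e), so u⁻¹ = u¹⁴ = u¹⁴.
Check: u · (u¹⁴) → u · u¹⁴ = e, giving e as required.

Answer: u¹⁴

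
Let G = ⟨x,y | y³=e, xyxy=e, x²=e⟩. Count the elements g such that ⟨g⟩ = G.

⟨g⟩ = G would require ord(g) = |G| = 6, but the maximum element order in G is 3 < 6. So G is not cyclic and no single element generates it: the count is 0.

Answer: 0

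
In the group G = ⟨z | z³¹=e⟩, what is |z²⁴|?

Compute successive powers until reaching e:
  (z²⁴)¹ = z²⁴, (z²⁴)² = z¹⁷, (z²⁴)³ = z¹⁰, (z²⁴)⁴ = z³, (z²⁴)⁵ = z²⁷, (z²⁴)⁶ = z²⁰, (z²⁴)⁷ = z¹³, (z²⁴)⁸ = z⁶, (z²⁴)⁹ = z³⁰, (z²⁴)¹⁰ = z²³, (z²⁴)¹¹ = z¹⁶, (z²⁴)¹² = z⁹, (z²⁴)¹³ = z², (z²⁴)¹⁴ = z²⁶, (z²⁴)¹⁵ = z¹⁹, (z²⁴)¹⁶ = z¹², (z²⁴)¹⁷ = z⁵, (z²⁴)¹⁸ = z²⁹, (z²⁴)¹⁹ = z²², (z²⁴)²⁰ = z¹⁵, (z²⁴)²¹ = z⁸, (z²⁴)²² = z, (z²⁴)²³ = z²⁵, (z²⁴)²⁴ = z¹⁸, (z²⁴)²⁵ = z¹¹, (z²⁴)²⁶ = z⁴, (z²⁴)²⁷ = z²⁸, (z²⁴)²⁸ = z²¹, (z²⁴)²⁹ = z¹⁴, (z²⁴)³⁰ = z⁷, (z²⁴)³¹ = e.
The smallest positive k with (z²⁴)ᵏ = e is 31.

Answer: 31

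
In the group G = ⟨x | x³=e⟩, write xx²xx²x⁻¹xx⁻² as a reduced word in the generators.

Multiply left to right, reducing at each step:
  x · x² = e
  e · x = x
  x · x² = e
  e · x⁻¹ = x²
  (x²) · x = e
  e · x⁻² = x

Answer: x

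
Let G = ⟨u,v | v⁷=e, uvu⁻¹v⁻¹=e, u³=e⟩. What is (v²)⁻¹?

The order of (v²) is 7 (smallest k with (v²)ᵏ = e), so (v²)⁻¹ = (v²)⁶ = v⁵.
Check: (v²) · (v⁵) → (v²) · v⁵ = e, giving e as required.

Answer: v⁵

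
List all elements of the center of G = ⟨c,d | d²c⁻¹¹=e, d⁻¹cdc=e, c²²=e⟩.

An element z ∈ Z(G) iff z commutes with every generator.
For example c¹¹ is central: (c¹¹)·c = c¹² = c·(c¹¹); (c¹¹)·d = d⁻¹ = d·(c¹¹).
Whereas c ∉ Z(G) since c·d = cd ≠ c¹⁰d⁻¹ = d·c.
Checking each of the 44 elements this way gives Z(G) = {e, c¹¹}, of order 2.

Answer: {e, c¹¹}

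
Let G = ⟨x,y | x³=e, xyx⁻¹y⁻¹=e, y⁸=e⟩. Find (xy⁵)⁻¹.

The order of (xy⁵) is 24 (smallest k with (xy⁵)ᵏ = e), so (xy⁵)⁻¹ = (xy⁵)²³ = x²y³.
Check: (xy⁵) · (x²y³) → (xy⁵) · x² = y⁵;   (y⁵) · y³ = e, giving e as required.

Answer: x²y³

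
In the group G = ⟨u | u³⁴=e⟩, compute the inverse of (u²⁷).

The order of (u²⁷) is 34 (smallest k with (u²⁷)ᵏ = e), so (u²⁷)⁻¹ = (u²⁷)³³ = u⁷.
Check: (u²⁷) · (u⁷) → (u²⁷) · u⁷ = e, giving e as required.

Answer: u⁷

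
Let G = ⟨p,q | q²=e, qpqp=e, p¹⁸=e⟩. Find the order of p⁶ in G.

Compute successive powers until reaching e:
  (p⁶)¹ = p⁶, (p⁶)² = p¹², (p⁶)³ = e.
The smallest positive k with (p⁶)ᵏ = e is 3.

Answer: 3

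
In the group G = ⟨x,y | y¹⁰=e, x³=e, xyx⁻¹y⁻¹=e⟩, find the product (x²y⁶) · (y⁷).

Compute (x²y⁶) · (y⁷) by multiplying left to right and reducing via the relations at each step:
  (x²y⁶) · y⁷ = x²y³

Answer: x²y³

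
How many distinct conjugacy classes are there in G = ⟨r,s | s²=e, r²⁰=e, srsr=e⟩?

The conjugacy classes (representative and size) are:
  [e] (size 1), [r] (size 2), [r¹⁸] (size 2), [r³] (size 2), [r⁴] (size 2), [r¹⁵] (size 2), [r¹⁴] (size 2), [r⁷] (size 2), [r¹²] (size 2), [r¹¹] (size 2), [r¹⁰] (size 1), [r¹⁸s] (size 10), [r⁵s] (size 10).
Class equation: 1 + 2 + 2 + 2 + 2 + 2 + 2 + 2 + 2 + 2 + 1 + 10 + 10 = 40 = |G|. So G has 13 conjugacy classes.

Answer: 13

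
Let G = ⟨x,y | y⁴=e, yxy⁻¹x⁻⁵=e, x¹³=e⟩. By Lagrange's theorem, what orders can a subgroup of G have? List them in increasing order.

|G| = 52 = 2² · 13. By Lagrange's theorem the order of any subgroup divides 52; the divisors of 52 are 1, 2, 4, 13, 26, 52.

Answer: 1, 2, 4, 13, 26, 52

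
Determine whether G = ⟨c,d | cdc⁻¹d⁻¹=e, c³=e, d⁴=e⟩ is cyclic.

|G| = 12. The element cd has order 12 (its powers give 12 distinct elements), so ⟨cd⟩ = G and G is cyclic.

Answer: Yes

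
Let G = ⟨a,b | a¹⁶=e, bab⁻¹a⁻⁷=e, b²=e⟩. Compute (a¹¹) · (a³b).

Compute (a¹¹) · (a³b) by multiplying left to right and reducing via the relations at each step:
  (a¹¹) · a³ = a¹⁴
  (a¹⁴) · b = a¹⁴b

Answer: a¹⁴b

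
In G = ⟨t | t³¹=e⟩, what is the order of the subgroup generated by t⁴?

|⟨t⁴⟩| equals the order of t⁴. Compute successive powers until reaching e:
  (t⁴)¹ = t⁴, (t⁴)² = t⁸, (t⁴)³ = t¹², (t⁴)⁴ = t¹⁶, (t⁴)⁵ = t²⁰, (t⁴)⁶ = t²⁴, (t⁴)⁷ = t²⁸, (t⁴)⁸ = t, (t⁴)⁹ = t⁵, (t⁴)¹⁰ = t⁹, (t⁴)¹¹ = t¹³, (t⁴)¹² = t¹⁷, (t⁴)¹³ = t²¹, (t⁴)¹⁴ = t²⁵, (t⁴)¹⁵ = t²⁹, (t⁴)¹⁶ = t², (t⁴)¹⁷ = t⁶, (t⁴)¹⁸ = t¹⁰, (t⁴)¹⁹ = t¹⁴, (t⁴)²⁰ = t¹⁸, (t⁴)²¹ = t²², (t⁴)²² = t²⁶, (t⁴)²³ = t³⁰, (t⁴)²⁴ = t³, (t⁴)²⁵ = t⁷, (t⁴)²⁶ = t¹¹, (t⁴)²⁷ = t¹⁵, (t⁴)²⁸ = t¹⁹, (t⁴)²⁹ = t²³, (t⁴)³⁰ = t²⁷, (t⁴)³¹ = e.
The smallest positive k with (t⁴)ᵏ = e is 31, so |⟨t⁴⟩| = 31.

Answer: 31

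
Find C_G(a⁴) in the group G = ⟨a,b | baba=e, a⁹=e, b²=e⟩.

⟨a⁴⟩ ⊆ C_G(a⁴) since powers of a⁴ commute with a⁴; so |C_G(a⁴)| ≥ |⟨a⁴⟩| = 9.
By orbit–stabilizer, |C_G(a⁴)| = |G| / |conj. class of a⁴| = 18 / 2 = 9.
The 9 elements commuting with a⁴ are {e, a, a², a³, a⁴, a⁵, a⁶, a⁷, a⁸}.

Answer: {e, a, a², a³, a⁴, a⁵, a⁶, a⁷, a⁸}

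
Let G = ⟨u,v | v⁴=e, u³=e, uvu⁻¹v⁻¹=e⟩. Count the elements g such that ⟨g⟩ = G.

G is cyclic of order 12. An element generates G iff its order is 12, and a cyclic group of order 12 has exactly φ(12) = 4 such elements.

Answer: 4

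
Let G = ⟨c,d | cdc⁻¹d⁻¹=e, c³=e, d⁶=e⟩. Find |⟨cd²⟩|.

|⟨cd²⟩| equals the order of cd². Compute successive powers until reaching e:
  (cd²)¹ = cd², (cd²)² = c²d⁴, (cd²)³ = e.
The smallest positive k with (cd²)ᵏ = e is 3, so |⟨cd²⟩| = 3.

Answer: 3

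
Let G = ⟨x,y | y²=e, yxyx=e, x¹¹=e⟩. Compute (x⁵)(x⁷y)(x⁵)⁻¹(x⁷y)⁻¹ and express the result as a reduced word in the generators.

[(x⁵), (x⁷y)] = (x⁵)·(x⁷y)·(x⁵)⁻¹·(x⁷y)⁻¹.
  (x⁵) · (x⁷y) = xy
  (xy) · (x⁶) = x⁶y
  (x⁶y) · (x⁷y) = x¹⁰

Answer: x¹⁰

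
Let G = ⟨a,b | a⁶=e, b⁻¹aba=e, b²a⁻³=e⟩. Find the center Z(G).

An element z ∈ Z(G) iff z commutes with every generator.
For example a³ is central: (a³)·a = a⁴ = a·(a³); (a³)·b = b⁻¹ = b·(a³).
Whereas a ∉ Z(G) since a·b = ab ≠ a²b⁻¹ = b·a.
Checking each of the 12 elements this way gives Z(G) = {e, a³}, of order 2.

Answer: {e, a³}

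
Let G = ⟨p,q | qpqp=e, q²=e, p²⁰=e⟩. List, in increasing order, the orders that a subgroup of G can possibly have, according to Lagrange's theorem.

|G| = 40 = 2³ · 5. By Lagrange's theorem the order of any subgroup divides 40; the divisors of 40 are 1, 2, 4, 5, 8, 10, 20, 40.

Answer: 1, 2, 4, 5, 8, 10, 20, 40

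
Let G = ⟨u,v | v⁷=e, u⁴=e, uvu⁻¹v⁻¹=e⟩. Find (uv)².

Compute successive powers of (uv), reducing at each step:
  (uv)²: (uv) · u = u²v;   (u²v) · v = u²v²

Answer: u²v²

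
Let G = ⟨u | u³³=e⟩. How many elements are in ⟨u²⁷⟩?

|⟨u²⁷⟩| equals the order of u²⁷. Compute successive powers until reaching e:
  (u²⁷)¹ = u²⁷, (u²⁷)² = u²¹, (u²⁷)³ = u¹⁵, (u²⁷)⁴ = u⁹, (u²⁷)⁵ = u³, (u²⁷)⁶ = u³⁰, (u²⁷)⁷ = u²⁴, (u²⁷)⁸ = u¹⁸, (u²⁷)⁹ = u¹², (u²⁷)¹⁰ = u⁶, (u²⁷)¹¹ = e.
The smallest positive k with (u²⁷)ᵏ = e is 11, so |⟨u²⁷⟩| = 11.

Answer: 11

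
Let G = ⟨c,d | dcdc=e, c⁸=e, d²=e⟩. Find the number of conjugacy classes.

The conjugacy classes (representative and size) are:
  [e] (size 1), [c] (size 2), [c⁶] (size 2), [c³] (size 2), [c⁴] (size 1), [d] (size 4), [c⁵d] (size 4).
Class equation: 1 + 2 + 2 + 2 + 1 + 4 + 4 = 16 = |G|. So G has 7 conjugacy classes.

Answer: 7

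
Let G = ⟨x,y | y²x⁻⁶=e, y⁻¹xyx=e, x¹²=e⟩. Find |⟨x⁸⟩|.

|⟨x⁸⟩| equals the order of x⁸. Compute successive powers until reaching e:
  (x⁸)¹ = x⁸, (x⁸)² = x⁴, (x⁸)³ = e.
The smallest positive k with (x⁸)ᵏ = e is 3, so |⟨x⁸⟩| = 3.

Answer: 3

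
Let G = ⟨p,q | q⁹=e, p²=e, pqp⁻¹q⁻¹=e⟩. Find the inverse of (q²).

The order of (q²) is 9 (smallest k with (q²)ᵏ = e), so (q²)⁻¹ = (q²)⁸ = q⁷.
Check: (q²) · (q⁷) → (q²) · q⁷ = e, giving e as required.

Answer: q⁷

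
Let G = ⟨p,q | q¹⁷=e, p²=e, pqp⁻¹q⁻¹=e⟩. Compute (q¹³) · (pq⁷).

Compute (q¹³) · (pq⁷) by multiplying left to right and reducing via the relations at each step:
  (q¹³) · p = pq¹³
  (pq¹³) · q⁷ = pq³

Answer: pq³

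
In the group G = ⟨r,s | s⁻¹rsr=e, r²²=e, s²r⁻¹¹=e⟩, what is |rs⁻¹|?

Compute successive powers until reaching e:
  (rs⁻¹)¹ = rs⁻¹, (rs⁻¹)² = r¹¹, (rs⁻¹)³ = rs, (rs⁻¹)⁴ = e.
The smallest positive k with (rs⁻¹)ᵏ = e is 4.

Answer: 4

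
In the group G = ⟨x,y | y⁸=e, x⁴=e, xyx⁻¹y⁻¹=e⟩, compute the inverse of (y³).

The order of (y³) is 8 (smallest k with (y³)ᵏ = e), so (y³)⁻¹ = (y³)⁷ = y⁵.
Check: (y³) · (y⁵) → (y³) · y⁵ = e, giving e as required.

Answer: y⁵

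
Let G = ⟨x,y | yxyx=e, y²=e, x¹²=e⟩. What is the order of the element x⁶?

Compute successive powers until reaching e:
  (x⁶)¹ = x⁶, (x⁶)² = e.
The smallest positive k with (x⁶)ᵏ = e is 2.

Answer: 2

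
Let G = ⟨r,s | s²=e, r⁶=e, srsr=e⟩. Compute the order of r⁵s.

Compute successive powers until reaching e:
  (r⁵s)¹ = r⁵s, (r⁵s)² = e.
The smallest positive k with (r⁵s)ᵏ = e is 2.

Answer: 2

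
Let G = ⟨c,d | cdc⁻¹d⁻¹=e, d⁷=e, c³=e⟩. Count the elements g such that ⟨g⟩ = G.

G is cyclic of order 21. An element generates G iff its order is 21, and a cyclic group of order 21 has exactly φ(21) = 12 such elements.

Answer: 12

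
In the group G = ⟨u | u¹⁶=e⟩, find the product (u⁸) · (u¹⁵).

Compute (u⁸) · (u¹⁵) by multiplying left to right and reducing via the relations at each step:
  (u⁸) · u¹⁵ = u⁷

Answer: u⁷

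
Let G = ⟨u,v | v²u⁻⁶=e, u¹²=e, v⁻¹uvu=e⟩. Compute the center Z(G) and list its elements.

An element z ∈ Z(G) iff z commutes with every generator.
For example u⁶ is central: (u⁶)·u = u⁷ = u·(u⁶); (u⁶)·v = v⁻¹ = v·(u⁶).
Whereas u ∉ Z(G) since u·v = uv ≠ u⁵v⁻¹ = v·u.
Checking each of the 24 elements this way gives Z(G) = {e, u⁶}, of order 2.

Answer: {e, u⁶}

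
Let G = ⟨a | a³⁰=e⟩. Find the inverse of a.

The order of a is 30 (smallest k with aᵏ = e), so a⁻¹ = a²⁹ = a²⁹.
Check: a · (a²⁹) → a · a²⁹ = e, giving e as required.

Answer: a²⁹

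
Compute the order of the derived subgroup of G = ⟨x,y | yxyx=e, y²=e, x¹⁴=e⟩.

G' = [G, G] is generated by all commutators. The generator-pair commutators are: [x, y] = x².
The subgroup they normally generate is {e, x², x⁴, x⁶, x⁸, x¹⁰, x¹²}, of order 7.
Check: |G/G'| = 28/7 = 4 is the order of the abelianisation.

Answer: 7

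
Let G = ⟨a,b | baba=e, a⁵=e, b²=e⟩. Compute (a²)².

Compute successive powers of (a²), reducing at each step:
  (a²)²: (a²) · a² = a⁴

Answer: a⁴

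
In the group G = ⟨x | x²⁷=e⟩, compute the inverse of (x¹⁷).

The order of (x¹⁷) is 27 (smallest k with (x¹⁷)ᵏ = e), so (x¹⁷)⁻¹ = (x¹⁷)²⁶ = x¹⁰.
Check: (x¹⁷) · (x¹⁰) → (x¹⁷) · x¹⁰ = e, giving e as required.

Answer: x¹⁰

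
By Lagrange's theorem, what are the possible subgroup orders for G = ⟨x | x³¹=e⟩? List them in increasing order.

|G| = 31 = 31. By Lagrange's theorem the order of any subgroup divides 31; the divisors of 31 are 1, 31.

Answer: 1, 31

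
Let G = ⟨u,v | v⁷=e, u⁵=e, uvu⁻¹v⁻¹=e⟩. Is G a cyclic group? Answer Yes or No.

|G| = 35. The element uv has order 35 (its powers give 35 distinct elements), so ⟨uv⟩ = G and G is cyclic.

Answer: Yes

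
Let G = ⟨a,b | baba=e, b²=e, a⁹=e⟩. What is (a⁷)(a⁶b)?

Compute (a⁷) · (a⁶b) by multiplying left to right and reducing via the relations at each step:
  (a⁷) · a⁶ = a⁴
  (a⁴) · b = a⁴b

Answer: a⁴b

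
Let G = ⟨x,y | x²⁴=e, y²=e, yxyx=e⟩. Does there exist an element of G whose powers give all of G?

Every cyclic group is abelian. But x·y = xy while y·x = x²³y, so x·y ≠ y·x and G is not abelian. Hence G is not cyclic.

Answer: No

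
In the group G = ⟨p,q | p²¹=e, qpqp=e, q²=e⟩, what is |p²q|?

Compute successive powers until reaching e:
  (p²q)¹ = p²q, (p²q)² = e.
The smallest positive k with (p²q)ᵏ = e is 2.

Answer: 2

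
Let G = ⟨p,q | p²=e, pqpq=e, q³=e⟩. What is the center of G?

An element z ∈ Z(G) iff z commutes with every generator.
For example e is central: e·p = p = p·e; e·q = q = q·e.
Whereas p ∉ Z(G) since p·q = pq ≠ pq² = q·p.
Checking each of the 6 elements this way gives Z(G) = {e}, of order 1.

Answer: {e}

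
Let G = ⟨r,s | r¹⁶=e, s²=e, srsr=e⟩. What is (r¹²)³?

Compute successive powers of (r¹²), reducing at each step:
  (r¹²)²: (r¹²) · r¹² = r⁸
  (r¹²)³: (r⁸) · r¹² = r⁴

Answer: r⁴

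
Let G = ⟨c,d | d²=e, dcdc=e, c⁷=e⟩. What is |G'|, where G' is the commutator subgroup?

G' = [G, G] is generated by all commutators. The generator-pair commutators are: [c, d] = c².
The subgroup they normally generate is {e, c, c², c³, c⁴, c⁵, c⁶}, of order 7.
Check: |G/G'| = 14/7 = 2 is the order of the abelianisation.

Answer: 7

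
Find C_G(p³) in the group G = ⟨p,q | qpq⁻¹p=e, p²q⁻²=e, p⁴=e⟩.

⟨p³⟩ ⊆ C_G(p³) since powers of p³ commute with p³; so |C_G(p³)| ≥ |⟨p³⟩| = 4.
By orbit–stabilizer, |C_G(p³)| = |G| / |conj. class of p³| = 8 / 2 = 4.
The 4 elements commuting with p³ are {e, p, p², p³}.

Answer: {e, p, p², p³}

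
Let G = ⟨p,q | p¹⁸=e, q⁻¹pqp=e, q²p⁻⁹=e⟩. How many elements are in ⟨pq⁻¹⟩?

|⟨pq⁻¹⟩| equals the order of pq⁻¹. Compute successive powers until reaching e:
  (pq⁻¹)¹ = pq⁻¹, (pq⁻¹)² = p⁹, (pq⁻¹)³ = pq, (pq⁻¹)⁴ = e.
The smallest positive k with (pq⁻¹)ᵏ = e is 4, so |⟨pq⁻¹⟩| = 4.

Answer: 4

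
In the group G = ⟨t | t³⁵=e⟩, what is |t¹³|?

Compute successive powers until reaching e:
  (t¹³)¹ = t¹³, (t¹³)² = t²⁶, (t¹³)³ = t⁴, (t¹³)⁴ = t¹⁷, (t¹³)⁵ = t³⁰, (t¹³)⁶ = t⁸, (t¹³)⁷ = t²¹, (t¹³)⁸ = t³⁴, (t¹³)⁹ = t¹², (t¹³)¹⁰ = t²⁵, (t¹³)¹¹ = t³, (t¹³)¹² = t¹⁶, (t¹³)¹³ = t²⁹, (t¹³)¹⁴ = t⁷, (t¹³)¹⁵ = t²⁰, (t¹³)¹⁶ = t³³, (t¹³)¹⁷ = t¹¹, (t¹³)¹⁸ = t²⁴, (t¹³)¹⁹ = t², (t¹³)²⁰ = t¹⁵, (t¹³)²¹ = t²⁸, (t¹³)²² = t⁶, (t¹³)²³ = t¹⁹, (t¹³)²⁴ = t³², (t¹³)²⁵ = t¹⁰, (t¹³)²⁶ = t²³, (t¹³)²⁷ = t, (t¹³)²⁸ = t¹⁴, (t¹³)²⁹ = t²⁷, (t¹³)³⁰ = t⁵, (t¹³)³¹ = t¹⁸, (t¹³)³² = t³¹, (t¹³)³³ = t⁹, (t¹³)³⁴ = t²², (t¹³)³⁵ = e.
The smallest positive k with (t¹³)ᵏ = e is 35.

Answer: 35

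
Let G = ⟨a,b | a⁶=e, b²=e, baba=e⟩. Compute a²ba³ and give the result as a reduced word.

Multiply left to right, reducing at each step:
  (a²) · b = a²b
  (a²b) · a³ = a⁵b

Answer: a⁵b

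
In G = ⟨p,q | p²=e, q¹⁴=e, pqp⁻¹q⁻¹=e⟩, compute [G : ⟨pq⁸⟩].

First find ord(pq⁸) by computing successive powers:
  (pq⁸)¹ = pq⁸, (pq⁸)² = q², (pq⁸)³ = pq¹⁰, (pq⁸)⁴ = q⁴, (pq⁸)⁵ = pq¹², (pq⁸)⁶ = q⁶, (pq⁸)⁷ = p, (pq⁸)⁸ = q⁸, (pq⁸)⁹ = pq², (pq⁸)¹⁰ = q¹⁰, (pq⁸)¹¹ = pq⁴, (pq⁸)¹² = q¹², (pq⁸)¹³ = pq⁶, (pq⁸)¹⁴ = e.
So |⟨pq⁸⟩| = ord(pq⁸) = 14. With |G| = 28, by Lagrange [G : ⟨pq⁸⟩] = 28/14 = 2.

Answer: 2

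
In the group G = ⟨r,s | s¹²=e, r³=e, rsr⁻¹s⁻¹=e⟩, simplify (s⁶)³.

Compute successive powers of (s⁶), reducing at each step:
  (s⁶)²: (s⁶) · s⁶ = e
  (s⁶)³: e · s⁶ = s⁶

Answer: s⁶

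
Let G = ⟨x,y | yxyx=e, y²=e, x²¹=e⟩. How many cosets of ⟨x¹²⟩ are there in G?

First find ord(x¹²) by computing successive powers:
  (x¹²)¹ = x¹², (x¹²)² = x³, (x¹²)³ = x¹⁵, (x¹²)⁴ = x⁶, (x¹²)⁵ = x¹⁸, (x¹²)⁶ = x⁹, (x¹²)⁷ = e.
So |⟨x¹²⟩| = ord(x¹²) = 7. With |G| = 42, by Lagrange [G : ⟨x¹²⟩] = 42/7 = 6.

Answer: 6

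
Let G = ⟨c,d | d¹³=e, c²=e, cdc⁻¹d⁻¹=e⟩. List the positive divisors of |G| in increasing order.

|G| = 26 = 2 · 13. By Lagrange's theorem the order of any subgroup divides 26; the divisors of 26 are 1, 2, 13, 26.

Answer: 1, 2, 13, 26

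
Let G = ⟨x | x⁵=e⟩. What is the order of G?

G is generated by a single element, so G is cyclic. The relator gives x⁵ = e and no smaller power is forced to be e, so the 5 powers {e, x, x², x³, x⁴} are distinct. Hence |G| = 5.

Answer: 5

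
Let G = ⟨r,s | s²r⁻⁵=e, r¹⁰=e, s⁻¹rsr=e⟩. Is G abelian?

r·s = rs but s·r = r⁴s⁻¹, so r·s ≠ s·r and G is not abelian.

Answer: No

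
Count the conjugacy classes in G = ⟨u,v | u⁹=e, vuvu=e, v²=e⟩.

The conjugacy classes (representative and size) are:
  [e] (size 1), [u⁸] (size 2), [u⁷] (size 2), [u⁶] (size 2), [u⁵] (size 2), [u⁴v] (size 9).
Class equation: 1 + 2 + 2 + 2 + 2 + 9 = 18 = |G|. So G has 6 conjugacy classes.

Answer: 6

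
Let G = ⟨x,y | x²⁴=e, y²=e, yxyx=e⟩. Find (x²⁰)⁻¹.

The order of (x²⁰) is 6 (smallest k with (x²⁰)ᵏ = e), so (x²⁰)⁻¹ = (x²⁰)⁵ = x⁴.
Check: (x²⁰) · (x⁴) → (x²⁰) · x⁴ = e, giving e as required.

Answer: x⁴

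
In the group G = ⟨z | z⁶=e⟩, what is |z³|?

Compute successive powers until reaching e:
  (z³)¹ = z³, (z³)² = e.
The smallest positive k with (z³)ᵏ = e is 2.

Answer: 2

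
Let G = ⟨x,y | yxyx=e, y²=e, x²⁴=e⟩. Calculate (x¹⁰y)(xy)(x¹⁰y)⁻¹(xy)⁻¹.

[(x¹⁰y), (xy)] = (x¹⁰y)·(xy)·(x¹⁰y)⁻¹·(xy)⁻¹.
  (x¹⁰y) · (xy) = x⁹
  (x⁹) · (x¹⁰y) = x¹⁹y
  (x¹⁹y) · (xy) = x¹⁸

Answer: x¹⁸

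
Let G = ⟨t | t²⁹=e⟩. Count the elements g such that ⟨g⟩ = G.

G is cyclic of order 29. An element generates G iff its order is 29, and a cyclic group of order 29 has exactly φ(29) = 28 such elements.

Answer: 28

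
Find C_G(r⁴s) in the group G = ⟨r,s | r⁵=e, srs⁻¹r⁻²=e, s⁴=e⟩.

⟨r⁴s⟩ ⊆ C_G(r⁴s) since powers of r⁴s commute with r⁴s; so |C_G(r⁴s)| ≥ |⟨r⁴s⟩| = 4.
By orbit–stabilizer, |C_G(r⁴s)| = |G| / |conj. class of r⁴s| = 20 / 5 = 4.
The 4 elements commuting with r⁴s are {e, r²s², r⁴s, r³s³}.

Answer: {e, r²s², r⁴s, r³s³}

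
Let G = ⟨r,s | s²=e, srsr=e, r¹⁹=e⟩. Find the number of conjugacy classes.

The conjugacy classes (representative and size) are:
  [e] (size 1), [r¹⁸] (size 2), [r²] (size 2), [r¹⁶] (size 2), [r⁴] (size 2), [r¹⁴] (size 2), [r¹³] (size 2), [r¹²] (size 2), [r⁸] (size 2), [r⁹] (size 2), [s] (size 19).
Class equation: 1 + 2 + 2 + 2 + 2 + 2 + 2 + 2 + 2 + 2 + 19 = 38 = |G|. So G has 11 conjugacy classes.

Answer: 11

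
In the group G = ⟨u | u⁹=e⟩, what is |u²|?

Compute successive powers until reaching e:
  (u²)¹ = u², (u²)² = u⁴, (u²)³ = u⁶, (u²)⁴ = u⁸, (u²)⁵ = u, (u²)⁶ = u³, (u²)⁷ = u⁵, (u²)⁸ = u⁷, (u²)⁹ = e.
The smallest positive k with (u²)ᵏ = e is 9.

Answer: 9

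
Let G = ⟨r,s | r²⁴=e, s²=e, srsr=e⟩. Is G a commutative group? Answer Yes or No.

r·s = rs but s·r = r²³s, so r·s ≠ s·r and G is not abelian.

Answer: No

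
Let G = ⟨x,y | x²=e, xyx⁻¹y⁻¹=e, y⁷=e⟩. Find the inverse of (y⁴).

The order of (y⁴) is 7 (smallest k with (y⁴)ᵏ = e), so (y⁴)⁻¹ = (y⁴)⁶ = y³.
Check: (y⁴) · (y³) → (y⁴) · y³ = e, giving e as required.

Answer: y³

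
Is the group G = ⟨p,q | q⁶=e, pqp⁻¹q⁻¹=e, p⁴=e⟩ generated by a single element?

|G| = 24, but the maximum element order in G is 12 < 24. No single element generates all of G, so G is not cyclic.

Answer: No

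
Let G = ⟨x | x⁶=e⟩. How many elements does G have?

G is generated by a single element, so G is cyclic. The relator gives x⁶ = e and no smaller power is forced to be e, so the 6 powers {e, x, x², x³, x⁴, x⁵} are distinct. Hence |G| = 6.

Answer: 6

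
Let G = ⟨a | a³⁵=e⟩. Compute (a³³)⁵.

Compute successive powers of (a³³), reducing at each step:
  (a³³)²: (a³³) · a³³ = a³¹
  (a³³)³: (a³¹) · a³³ = a²⁹
  (a³³)⁴: (a²⁹) · a³³ = a²⁷
  (a³³)⁵: (a²⁷) · a³³ = a²⁵

Answer: a²⁵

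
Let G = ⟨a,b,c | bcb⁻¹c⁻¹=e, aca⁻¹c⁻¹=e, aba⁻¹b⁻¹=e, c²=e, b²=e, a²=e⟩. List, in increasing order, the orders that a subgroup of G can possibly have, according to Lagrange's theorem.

|G| = 8 = 2³. By Lagrange's theorem the order of any subgroup divides 8; the divisors of 8 are 1, 2, 4, 8.

Answer: 1, 2, 4, 8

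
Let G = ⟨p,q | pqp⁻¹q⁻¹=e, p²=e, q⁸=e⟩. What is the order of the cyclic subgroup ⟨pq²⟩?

|⟨pq²⟩| equals the order of pq². Compute successive powers until reaching e:
  (pq²)¹ = pq², (pq²)² = q⁴, (pq²)³ = pq⁶, (pq²)⁴ = e.
The smallest positive k with (pq²)ᵏ = e is 4, so |⟨pq²⟩| = 4.

Answer: 4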